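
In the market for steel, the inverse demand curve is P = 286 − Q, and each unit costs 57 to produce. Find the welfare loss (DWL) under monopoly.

DWL = 6555.125

Under competition P = MC = 57, so Q = (286 − 57)/1 = 229.
A monopolist chooses Q where MR = MC. MR = 286 − 2Q; setting this equal to 57 gives Q = 114.5 and P = 171.5.
DWL is the triangle between Q = 114.5 and Q = 229: ½·(229 − 114.5)·(171.5 − 57) = 6555.125.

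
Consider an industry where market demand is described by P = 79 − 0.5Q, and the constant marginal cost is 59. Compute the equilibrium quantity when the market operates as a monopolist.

Q = 20

The monopolist equates marginal revenue to marginal cost: 79 − Q = 59, so Q = 20. From demand, P = 69.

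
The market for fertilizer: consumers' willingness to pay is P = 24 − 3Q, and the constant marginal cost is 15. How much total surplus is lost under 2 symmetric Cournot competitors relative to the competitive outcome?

DWL = 1.5

Perfect competition: P = MC = 15, so 24 − 3Q = 15 and Q = 3.
In a 2-firm Cournot equilibrium, symmetry and the first-order condition give q = (24 − 15)/(9) = 1. So Q = 2 and P = 18.
DWL is the triangle between Q = 2 and Q = 3: ½·(3 − 2)·(18 − 15) = 1.5.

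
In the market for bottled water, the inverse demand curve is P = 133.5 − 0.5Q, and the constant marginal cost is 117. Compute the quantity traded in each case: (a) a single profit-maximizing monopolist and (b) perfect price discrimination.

Monopoly: Q = 16.5; Perfect PD: Q = 33

Monopoly sets MR = MC: 133.5 − Q = 117 ⇒ Q = 16.5, P = 133.5 − 0.5·16.5 = 125.25.
With perfect price discrimination, output is the efficient level Q = 33 (where demand meets MC), but every buyer pays their willingness to pay: CS = 0 and PS = total surplus.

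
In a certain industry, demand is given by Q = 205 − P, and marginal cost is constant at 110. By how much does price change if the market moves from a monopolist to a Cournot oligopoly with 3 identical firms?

Inverting demand: P = 205 − Q.
The monopolist equates marginal revenue to marginal cost: 205 − 2Q = 110, so Q = 47.5. From demand, P = 157.5.
With 3 symmetric Cournot firms, each firm's FOC gives 205 − 4q = 110, so q = 23.75, Q = 3·23.75 = 71.25, and P = 133.75.
Change in price: 133.75 − 157.5 = −23.75.

P falls by 23.75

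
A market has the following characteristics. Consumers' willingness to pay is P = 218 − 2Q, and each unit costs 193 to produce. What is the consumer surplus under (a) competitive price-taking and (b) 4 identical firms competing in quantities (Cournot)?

Perfect competition: P = MC = 193, so 218 − 2Q = 193 and Q = 12.5.
CS = ½·(218 − 193)·12.5 = 156.25.
In a 4-firm Cournot equilibrium, symmetry and the first-order condition give q = (218 − 193)/(10) = 2.5. So Q = 10 and P = 198.
CS = ½·(218 − 198)·10 = 100.

Competition: CS = 156.25; Cournot: CS = 100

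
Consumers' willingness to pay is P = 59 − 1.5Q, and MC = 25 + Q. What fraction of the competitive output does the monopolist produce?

Q_m/Q_c = 0.625

A monopolist chooses Q where MR = MC. MR = 59 − 3Q; setting this equal to 25 + Q gives Q = 8.5 and P = 46.25.
Under competition P = MC: 59 − 1.5Q = 25 + Q ⇒ Q = 13.6, P = 38.6.
Ratio Q_m/Q_c = 8.5/13.6 = 0.625.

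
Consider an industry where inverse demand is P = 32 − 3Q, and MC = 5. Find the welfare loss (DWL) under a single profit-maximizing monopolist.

Perfect competition: P = MC = 5, so 32 − 3Q = 5 and Q = 9.
The monopolist equates marginal revenue to marginal cost: 32 − 6Q = 5, so Q = 4.5. From demand, P = 18.5.
DWL is the triangle between Q = 4.5 and Q = 9: ½·(9 − 4.5)·(18.5 − 5) = 30.375.

DWL = 30.375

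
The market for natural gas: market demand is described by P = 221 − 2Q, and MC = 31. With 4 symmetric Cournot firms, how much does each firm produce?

With 4 symmetric Cournot firms, each firm's FOC gives 221 − 10q = 31, so q = 19, Q = 4·19 = 76, and P = 69.

q_i = 19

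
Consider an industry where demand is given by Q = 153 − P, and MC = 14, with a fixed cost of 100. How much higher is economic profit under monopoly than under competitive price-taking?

π rises by 4830.25

Inverting demand: P = 153 − Q.
Perfect competition: P = MC = 14, so 153 − Q = 14 and Q = 139.
Profit = (14 − 14)·139 − 100 = −100.
A monopolist chooses Q where MR = MC. MR = 153 − 2Q; setting this equal to 14 gives Q = 69.5 and P = 83.5.
Profit = (83.5 − 14)·69.5 − 100 = 4730.25.
Change in economic profit: 4730.25 − −100 = 4830.25.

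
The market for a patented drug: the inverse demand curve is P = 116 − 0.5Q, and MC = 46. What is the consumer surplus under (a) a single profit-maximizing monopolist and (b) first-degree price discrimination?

A monopolist chooses Q where MR = MC. MR = 116 − Q; setting this equal to 46 gives Q = 70 and P = 81.
CS = ½·(116 − 81)·70 = 1225.
A perfectly discriminating monopolist sells every unit with P(Q) ≥ MC(Q), so output equals the competitive quantity Q = 140. Each buyer pays their reservation price, so CS = 0 and the firm captures all surplus.
CS = 0.

Monopoly: CS = 1225; Perfect PD: CS = 0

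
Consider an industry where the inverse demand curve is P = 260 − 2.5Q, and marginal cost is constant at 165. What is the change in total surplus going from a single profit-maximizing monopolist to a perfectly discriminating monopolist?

A monopolist chooses Q where MR = MC. MR = 260 − 5Q; setting this equal to 165 gives Q = 19 and P = 212.5.
CS = ½·(260 − 212.5)·19 = 451.25; PS = (212.5 − 165)·19 = 902.5; TS = 1353.75.
Under first-degree price discrimination the firm charges each unit its demand price and produces up to where P = MC, i.e. Q = 38. Consumer surplus is zero; producer surplus equals total surplus.
TS = 1805 (equal to competitive TS).
Change in total surplus: 1805 − 1353.75 = 451.25.

TS rises by 451.25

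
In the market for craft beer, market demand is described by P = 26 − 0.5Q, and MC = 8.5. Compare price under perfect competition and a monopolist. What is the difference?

P rises by 8.75

Competitive firms price at marginal cost: P = 8.5, giving Q = 35.
The monopolist equates marginal revenue to marginal cost: 26 − Q = 8.5, so Q = 17.5. From demand, P = 17.25.
Change in price: 17.25 − 8.5 = 8.75.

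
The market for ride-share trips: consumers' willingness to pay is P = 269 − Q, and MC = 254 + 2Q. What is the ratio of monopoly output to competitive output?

The monopolist equates marginal revenue to marginal cost: 269 − 2Q = 254 + 2Q, so Q = 3.75. From demand, P = 265.25.
Under competition P = MC: 269 − Q = 254 + 2Q ⇒ Q = 5, P = 264.
Ratio Q_m/Q_c = 3.75/5 = 0.75.

Q_m/Q_c = 0.75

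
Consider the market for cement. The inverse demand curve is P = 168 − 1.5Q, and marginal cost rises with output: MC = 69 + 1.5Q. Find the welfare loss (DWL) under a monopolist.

Competitive equilibrium sets price equal to marginal cost: 168 − 1.5Q = 69 + 1.5Q, so Q = 33 and P = 118.5.
A monopolist chooses Q where MR = MC. MR = 168 − 3Q; setting this equal to 69 + 1.5Q gives Q = 22 and P = 135.
CS = ½·(168 − 118.5)·33 = 816.75; PS = (118.5·33 − 69·33 − ½·1.5·33²) = 816.75; TS = 1633.5.
CS = ½·(168 − 135)·22 = 363; PS = (135·22 − 69·22 − ½·1.5·22²) = 1089; TS = 1452.
DWL = 1633.5 − 1452 = 181.5.

DWL = 181.5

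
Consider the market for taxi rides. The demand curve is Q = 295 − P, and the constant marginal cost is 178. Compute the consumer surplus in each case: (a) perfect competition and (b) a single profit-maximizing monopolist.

Inverting demand: P = 295 − Q.
Competitive firms price at marginal cost: P = 178, giving Q = 117.
CS = ½·(295 − 178)·117 = 6844.5.
The monopolist equates marginal revenue to marginal cost: 295 − 2Q = 178, so Q = 58.5. From demand, P = 236.5.
CS = ½·(295 − 236.5)·58.5 = 1711.125.

Competition: CS = 6844.5; Monopoly: CS = 1711.125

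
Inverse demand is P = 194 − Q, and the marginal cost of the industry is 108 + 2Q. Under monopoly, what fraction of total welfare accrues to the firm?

The monopolist equates marginal revenue to marginal cost: 194 − 2Q = 108 + 2Q, so Q = 21.5. From demand, P = 172.5.
CS = ½·(194 − 172.5)·21.5 = 231.125.
PS = P·Q − VC(Q) = 172.5·21.5 − (108·21.5 + ½·2·21.5²) = 924.5.
Share captured = PS/TS = 924.5/1155.625 = 0.8.

PS/TS = 0.8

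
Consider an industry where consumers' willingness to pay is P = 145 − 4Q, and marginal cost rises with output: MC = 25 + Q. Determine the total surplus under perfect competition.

Competitive equilibrium sets price equal to marginal cost: 145 − 4Q = 25 + Q, so Q = 24 and P = 49.
CS = ½·(145 − 49)·24 = 1152; PS = (49·24 − 25·24 − ½·1·24²) = 288; TS = 1440.

TS = 1440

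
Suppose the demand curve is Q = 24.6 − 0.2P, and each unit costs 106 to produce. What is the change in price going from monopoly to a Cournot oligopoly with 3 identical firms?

Inverting demand: P = 123 − 5Q.
The monopolist equates marginal revenue to marginal cost: 123 − 10Q = 106, so Q = 1.7. From demand, P = 114.5.
With 3 symmetric Cournot firms, each firm's FOC gives 123 − 20q = 106, so q = 0.85, Q = 3·0.85 = 2.55, and P = 110.25.
Change in price: 110.25 − 114.5 = −4.25.

P falls by 4.25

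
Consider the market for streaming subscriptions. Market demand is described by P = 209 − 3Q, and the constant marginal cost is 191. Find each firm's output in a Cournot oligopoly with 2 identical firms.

With 2 symmetric Cournot firms, each firm's FOC gives 209 − 9q = 191, so q = 2, Q = 2·2 = 4, and P = 197.

q_i = 2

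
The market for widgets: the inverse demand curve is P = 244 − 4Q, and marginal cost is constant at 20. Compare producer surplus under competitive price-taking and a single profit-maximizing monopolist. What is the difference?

Perfect competition: P = MC = 20, so 244 − 4Q = 20 and Q = 56.
PS = (20 − 20)·56 = 0.
The monopolist equates marginal revenue to marginal cost: 244 − 8Q = 20, so Q = 28. From demand, P = 132.
PS = (132 − 20)·28 = 3136.
Change in producer surplus: 3136 − 0 = 3136.

Producer surplus rises by 3136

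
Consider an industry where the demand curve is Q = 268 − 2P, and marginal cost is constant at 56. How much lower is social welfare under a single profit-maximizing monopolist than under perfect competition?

TS falls by 1521

Inverting demand: P = 134 − 0.5Q.
Competitive firms price at marginal cost: P = 56, giving Q = 156.
CS = ½·(134 − 56)·156 = 6084; PS = (56 − 56)·156 = 0; TS = 6084.
Monopoly sets MR = MC: 134 − Q = 56 ⇒ Q = 78, P = 134 − 0.5·78 = 95.
CS = ½·(134 − 95)·78 = 1521; PS = (95 − 56)·78 = 3042; TS = 4563.
Change in social welfare: 4563 − 6084 = −1521.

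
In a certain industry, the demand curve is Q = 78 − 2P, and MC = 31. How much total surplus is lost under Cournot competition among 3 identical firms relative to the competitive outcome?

Inverting demand: P = 39 − 0.5Q.
Perfect competition: P = MC = 31, so 39 − 0.5Q = 31 and Q = 16.
In a 3-firm Cournot equilibrium, symmetry and the first-order condition give q = (39 − 31)/(2) = 4. So Q = 12 and P = 33.
DWL is the triangle between Q = 12 and Q = 16: ½·(16 − 12)·(33 − 31) = 4.

DWL = 4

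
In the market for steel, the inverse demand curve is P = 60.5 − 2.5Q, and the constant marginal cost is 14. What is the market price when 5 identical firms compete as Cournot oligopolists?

Cournot with 5 identical firms: the symmetric best-response condition is 60.5 − 15q = 14. Each firm produces q = 3.1, total output Q = 15.5, price P = 21.75.

P = 21.75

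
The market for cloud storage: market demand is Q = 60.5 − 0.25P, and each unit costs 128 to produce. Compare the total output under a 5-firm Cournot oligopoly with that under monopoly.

Inverting demand: P = 242 − 4Q.
Cournot with 5 identical firms: the symmetric best-response condition is 242 − 24q = 128. Each firm produces q = 4.75, total output Q = 23.75, price P = 147.
Monopoly sets MR = MC: 242 − 8Q = 128 ⇒ Q = 14.25, P = 242 − 4·14.25 = 185.

Cournot: Q = 23.75; Monopoly: Q = 14.25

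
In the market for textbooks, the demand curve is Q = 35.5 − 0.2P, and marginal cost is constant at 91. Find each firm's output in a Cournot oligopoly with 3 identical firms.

q_i = 4.325

Inverting demand: P = 177.5 − 5Q.
With 3 symmetric Cournot firms, each firm's FOC gives 177.5 − 20q = 91, so q = 4.325, Q = 3·4.325 = 12.975, and P = 112.625.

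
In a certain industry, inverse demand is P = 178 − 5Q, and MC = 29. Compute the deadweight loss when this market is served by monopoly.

Competitive firms price at marginal cost: P = 29, giving Q = 29.8.
Monopoly sets MR = MC: 178 − 10Q = 29 ⇒ Q = 14.9, P = 178 − 5·14.9 = 103.5.
DWL is the triangle between Q = 14.9 and Q = 29.8: ½·(29.8 − 14.9)·(103.5 − 29) = 555.025.

DWL = 555.025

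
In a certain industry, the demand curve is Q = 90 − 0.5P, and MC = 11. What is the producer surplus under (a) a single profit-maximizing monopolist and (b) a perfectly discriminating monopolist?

Monopoly: PS = 3570.125; Perfect PD: PS = 7140.25

Inverting demand: P = 180 − 2Q.
Monopoly sets MR = MC: 180 − 4Q = 11 ⇒ Q = 42.25, P = 180 − 2·42.25 = 95.5.
PS = (95.5 − 11)·42.25 = 3570.125.
A perfectly discriminating monopolist sells every unit with P(Q) ≥ MC(Q), so output equals the competitive quantity Q = 84.5. Each buyer pays their reservation price, so CS = 0 and the firm captures all surplus.
PS = ½·(180 − 11)·84.5 = 7140.25.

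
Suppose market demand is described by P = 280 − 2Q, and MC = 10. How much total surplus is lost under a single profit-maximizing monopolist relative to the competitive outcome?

Perfect competition: P = MC = 10, so 280 − 2Q = 10 and Q = 135.
Monopoly sets MR = MC: 280 − 4Q = 10 ⇒ Q = 67.5, P = 280 − 2·67.5 = 145.
DWL is the triangle between Q = 67.5 and Q = 135: ½·(135 − 67.5)·(145 − 10) = 4556.25.

DWL = 4556.25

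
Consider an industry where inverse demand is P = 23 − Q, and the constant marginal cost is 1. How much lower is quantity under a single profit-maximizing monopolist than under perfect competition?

Under competition P = MC = 1, so Q = (23 − 1)/1 = 22.
The monopolist equates marginal revenue to marginal cost: 23 − 2Q = 1, so Q = 11. From demand, P = 12.
Change in quantity: 11 − 22 = −11.

Q falls by 11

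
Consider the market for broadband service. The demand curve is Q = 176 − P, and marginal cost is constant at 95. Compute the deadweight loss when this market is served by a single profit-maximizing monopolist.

Inverting demand: P = 176 − Q.
Competitive firms price at marginal cost: P = 95, giving Q = 81.
The monopolist equates marginal revenue to marginal cost: 176 − 2Q = 95, so Q = 40.5. From demand, P = 135.5.
DWL is the triangle between Q = 40.5 and Q = 81: ½·(81 − 40.5)·(135.5 − 95) = 820.125.

DWL = 820.125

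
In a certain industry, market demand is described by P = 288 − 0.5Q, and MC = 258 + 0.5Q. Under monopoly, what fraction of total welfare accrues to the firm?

PS/TS = 0.75

The monopolist equates marginal revenue to marginal cost: 288 − Q = 258 + 0.5Q, so Q = 20. From demand, P = 278.
CS = ½·(288 − 278)·20 = 100.
PS = P·Q − VC(Q) = 278·20 − (258·20 + ½·0.5·20²) = 300.
Share captured = PS/TS = 300/400 = 0.75.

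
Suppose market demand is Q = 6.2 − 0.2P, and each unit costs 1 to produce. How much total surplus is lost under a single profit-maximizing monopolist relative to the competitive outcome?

DWL = 22.5

Inverting demand: P = 31 − 5Q.
Competitive firms price at marginal cost: P = 1, giving Q = 6.
A monopolist chooses Q where MR = MC. MR = 31 − 10Q; setting this equal to 1 gives Q = 3 and P = 16.
DWL is the triangle between Q = 3 and Q = 6: ½·(6 − 3)·(16 − 1) = 22.5.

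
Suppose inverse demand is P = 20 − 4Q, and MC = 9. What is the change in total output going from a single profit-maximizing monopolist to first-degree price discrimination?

Total output rises by 1.375

The monopolist equates marginal revenue to marginal cost: 20 − 8Q = 9, so Q = 1.375. From demand, P = 14.5.
A perfectly discriminating monopolist sells every unit with P(Q) ≥ MC(Q), so output equals the competitive quantity Q = 2.75. Each buyer pays their reservation price, so CS = 0 and the firm captures all surplus.
Change in total output: 2.75 − 1.375 = 1.375.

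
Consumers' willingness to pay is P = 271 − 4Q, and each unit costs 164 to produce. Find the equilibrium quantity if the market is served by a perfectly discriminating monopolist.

Q = 26.75

Under first-degree price discrimination the firm charges each unit its demand price and produces up to where P = MC, i.e. Q = 26.75. Consumer surplus is zero; producer surplus equals total surplus.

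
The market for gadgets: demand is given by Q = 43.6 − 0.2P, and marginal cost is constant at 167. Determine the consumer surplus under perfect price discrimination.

CS = 0

Inverting demand: P = 218 − 5Q.
With perfect price discrimination, output is the efficient level Q = 10.2 (where demand meets MC), but every buyer pays their willingness to pay: CS = 0 and PS = total surplus.
CS = 0.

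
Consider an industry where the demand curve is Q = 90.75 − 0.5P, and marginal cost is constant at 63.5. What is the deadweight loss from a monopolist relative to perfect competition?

DWL = 870.25

Inverting demand: P = 181.5 − 2Q.
Competitive firms price at marginal cost: P = 63.5, giving Q = 59.
A monopolist chooses Q where MR = MC. MR = 181.5 − 4Q; setting this equal to 63.5 gives Q = 29.5 and P = 122.5.
DWL is the triangle between Q = 29.5 and Q = 59: ½·(59 − 29.5)·(122.5 − 63.5) = 870.25.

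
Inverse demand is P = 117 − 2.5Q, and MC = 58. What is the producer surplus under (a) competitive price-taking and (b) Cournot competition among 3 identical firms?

Under competition P = MC = 58, so Q = (117 − 58)/2.5 = 23.6.
PS = (58 − 58)·23.6 = 0.
In a 3-firm Cournot equilibrium, symmetry and the first-order condition give q = (117 − 58)/(10) = 5.9. So Q = 17.7 and P = 72.75.
PS = (72.75 − 58)·17.7 = 261.075.

Competition: PS = 0; Cournot: PS = 261.075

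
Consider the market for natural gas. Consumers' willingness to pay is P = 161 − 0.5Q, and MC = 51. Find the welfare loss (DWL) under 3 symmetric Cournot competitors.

DWL = 756.25

Competitive firms price at marginal cost: P = 51, giving Q = 220.
In a 3-firm Cournot equilibrium, symmetry and the first-order condition give q = (161 − 51)/(2) = 55. So Q = 165 and P = 78.5.
DWL is the triangle between Q = 165 and Q = 220: ½·(220 − 165)·(78.5 − 51) = 756.25.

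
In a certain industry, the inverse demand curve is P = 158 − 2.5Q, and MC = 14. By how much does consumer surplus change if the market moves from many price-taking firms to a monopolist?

CS falls by 3110.4

Competitive firms price at marginal cost: P = 14, giving Q = 57.6.
CS = ½·(158 − 14)·57.6 = 4147.2.
Monopoly sets MR = MC: 158 − 5Q = 14 ⇒ Q = 28.8, P = 158 − 2.5·28.8 = 86.
CS = ½·(158 − 86)·28.8 = 1036.8.
Change in consumer surplus: 1036.8 − 4147.2 = −3110.4.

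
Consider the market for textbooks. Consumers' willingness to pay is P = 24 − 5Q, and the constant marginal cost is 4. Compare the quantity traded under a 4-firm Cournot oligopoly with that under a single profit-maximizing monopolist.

Cournot: Q = 3.2; Monopoly: Q = 2

With 4 symmetric Cournot firms, each firm's FOC gives 24 − 25q = 4, so q = 0.8, Q = 4·0.8 = 3.2, and P = 8.
A monopolist chooses Q where MR = MC. MR = 24 − 10Q; setting this equal to 4 gives Q = 2 and P = 14.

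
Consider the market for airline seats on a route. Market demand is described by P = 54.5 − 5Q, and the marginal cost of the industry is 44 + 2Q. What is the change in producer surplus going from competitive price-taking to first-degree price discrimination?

Producer surplus rises by 5.625

Under competition P = MC: 54.5 − 5Q = 44 + 2Q ⇒ Q = 1.5, P = 47.
PS = P·Q − VC(Q) = 47·1.5 − (44·1.5 + ½·2·1.5²) = 2.25.
Under first-degree price discrimination the firm charges each unit its demand price and produces up to where P = MC, i.e. Q = 1.5. Consumer surplus is zero; producer surplus equals total surplus.
PS = ½·(54.5 − 44)·1.5 = 7.875.
Change in producer surplus: 7.875 − 2.25 = 5.625.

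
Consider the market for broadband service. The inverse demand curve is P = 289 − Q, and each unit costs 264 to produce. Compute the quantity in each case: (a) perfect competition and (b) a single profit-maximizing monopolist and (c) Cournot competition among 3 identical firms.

Competitive firms price at marginal cost: P = 264, giving Q = 25.
Monopoly sets MR = MC: 289 − 2Q = 264 ⇒ Q = 12.5, P = 289 − 12.5 = 276.5.
Cournot with 3 identical firms: the symmetric best-response condition is 289 − 4q = 264. Each firm produces q = 6.25, total output Q = 18.75, price P = 270.25.

Competition: Q = 25; Monopoly: Q = 12.5; Cournot: Q = 18.75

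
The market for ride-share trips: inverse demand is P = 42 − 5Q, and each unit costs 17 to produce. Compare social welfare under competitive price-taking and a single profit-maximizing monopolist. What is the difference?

Social welfare falls by 15.625

Perfect competition: P = MC = 17, so 42 − 5Q = 17 and Q = 5.
CS = ½·(42 − 17)·5 = 62.5; PS = (17 − 17)·5 = 0; TS = 62.5.
The monopolist equates marginal revenue to marginal cost: 42 − 10Q = 17, so Q = 2.5. From demand, P = 29.5.
CS = ½·(42 − 29.5)·2.5 = 15.625; PS = (29.5 − 17)·2.5 = 31.25; TS = 46.875.
Change in social welfare: 46.875 − 62.5 = −15.625.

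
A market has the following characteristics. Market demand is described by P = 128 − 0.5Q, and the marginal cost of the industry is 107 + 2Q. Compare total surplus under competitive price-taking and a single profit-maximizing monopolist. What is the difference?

Total surplus falls by 2.45

Competitive equilibrium sets price equal to marginal cost: 128 − 0.5Q = 107 + 2Q, so Q = 8.4 and P = 123.8.
CS = ½·(128 − 123.8)·8.4 = 17.64; PS = (123.8·8.4 − 107·8.4 − ½·2·8.4²) = 70.56; TS = 88.2.
Monopoly sets MR = MC: 128 − Q = 107 + 2Q ⇒ Q = 7, P = 128 − 0.5·7 = 124.5.
CS = ½·(128 − 124.5)·7 = 12.25; PS = (124.5·7 − 107·7 − ½·2·7²) = 73.5; TS = 85.75.
Change in total surplus: 85.75 − 88.2 = −2.45.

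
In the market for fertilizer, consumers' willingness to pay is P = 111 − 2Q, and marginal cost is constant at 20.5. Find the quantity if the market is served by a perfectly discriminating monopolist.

Under first-degree price discrimination the firm charges each unit its demand price and produces up to where P = MC, i.e. Q = 45.25. Consumer surplus is zero; producer surplus equals total surplus.

Q = 45.25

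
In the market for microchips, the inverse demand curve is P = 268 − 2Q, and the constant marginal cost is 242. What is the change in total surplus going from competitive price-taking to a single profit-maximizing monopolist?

Under competition P = MC = 242, so Q = (268 − 242)/2 = 13.
CS = ½·(268 − 242)·13 = 169; PS = (242 − 242)·13 = 0; TS = 169.
Monopoly sets MR = MC: 268 − 4Q = 242 ⇒ Q = 6.5, P = 268 − 2·6.5 = 255.
CS = ½·(268 − 255)·6.5 = 42.25; PS = (255 − 242)·6.5 = 84.5; TS = 126.75.
Change in total surplus: 126.75 − 169 = −42.25.

TS falls by 42.25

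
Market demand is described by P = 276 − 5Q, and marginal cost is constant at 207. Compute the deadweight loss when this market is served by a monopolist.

DWL = 119.025

Perfect competition: P = MC = 207, so 276 − 5Q = 207 and Q = 13.8.
A monopolist chooses Q where MR = MC. MR = 276 − 10Q; setting this equal to 207 gives Q = 6.9 and P = 241.5.
DWL is the triangle between Q = 6.9 and Q = 13.8: ½·(13.8 − 6.9)·(241.5 − 207) = 119.025.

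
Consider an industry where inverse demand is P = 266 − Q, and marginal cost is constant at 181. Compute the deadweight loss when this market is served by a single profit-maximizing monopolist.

DWL = 903.125

Perfect competition: P = MC = 181, so 266 − Q = 181 and Q = 85.
The monopolist equates marginal revenue to marginal cost: 266 − 2Q = 181, so Q = 42.5. From demand, P = 223.5.
DWL is the triangle between Q = 42.5 and Q = 85: ½·(85 − 42.5)·(223.5 − 181) = 903.125.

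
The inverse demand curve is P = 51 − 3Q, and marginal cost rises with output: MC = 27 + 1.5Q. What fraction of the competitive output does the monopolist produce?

Monopoly sets MR = MC: 51 − 6Q = 27 + 1.5Q ⇒ Q = 3.2, P = 51 − 3·3.2 = 41.4.
Under competition P = MC: 51 − 3Q = 27 + 1.5Q ⇒ Q = 16/3, P = 35.
Ratio Q_m/Q_c = 3.2/(16/3) = 0.6.

Q_m/Q_c = 0.6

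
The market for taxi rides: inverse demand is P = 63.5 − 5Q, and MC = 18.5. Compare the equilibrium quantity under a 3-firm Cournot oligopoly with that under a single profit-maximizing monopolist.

Cournot with 3 identical firms: the symmetric best-response condition is 63.5 − 20q = 18.5. Each firm produces q = 2.25, total output Q = 6.75, price P = 29.75.
A monopolist chooses Q where MR = MC. MR = 63.5 − 10Q; setting this equal to 18.5 gives Q = 4.5 and P = 41.

Cournot: Q = 6.75; Monopoly: Q = 4.5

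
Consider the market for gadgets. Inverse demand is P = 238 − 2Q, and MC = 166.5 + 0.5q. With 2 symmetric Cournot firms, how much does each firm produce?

q_i = 11

Cournot with 2 identical firms: the symmetric best-response condition is 238 − 6q = 166.5 + 0.5q. Each firm produces q = 11, total output Q = 22, price P = 194.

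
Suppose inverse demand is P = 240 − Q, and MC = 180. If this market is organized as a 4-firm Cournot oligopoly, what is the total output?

Q = 48

In a 4-firm Cournot equilibrium, symmetry and the first-order condition give q = (240 − 180)/(5) = 12. So Q = 48 and P = 192.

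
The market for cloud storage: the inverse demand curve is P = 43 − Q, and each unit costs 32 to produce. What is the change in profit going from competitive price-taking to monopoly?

Competitive firms price at marginal cost: P = 32, giving Q = 11.
Profit = (32 − 32)·11 = 0.
The monopolist equates marginal revenue to marginal cost: 43 − 2Q = 32, so Q = 5.5. From demand, P = 37.5.
Profit = (37.5 − 32)·5.5 = 30.25.
Change in profit: 30.25 − 0 = 30.25.

Profit rises by 30.25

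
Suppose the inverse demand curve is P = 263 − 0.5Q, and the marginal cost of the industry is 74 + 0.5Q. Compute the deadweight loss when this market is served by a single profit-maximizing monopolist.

DWL = 1984.5

Competitive equilibrium sets price equal to marginal cost: 263 − 0.5Q = 74 + 0.5Q, so Q = 189 and P = 168.5.
Monopoly sets MR = MC: 263 − Q = 74 + 0.5Q ⇒ Q = 126, P = 263 − 0.5·126 = 200.
CS = ½·(263 − 168.5)·189 = 8930.25; PS = (168.5·189 − 74·189 − ½·0.5·189²) = 8930.25; TS = 17860.5.
CS = ½·(263 − 200)·126 = 3969; PS = (200·126 − 74·126 − ½·0.5·126²) = 11907; TS = 15876.
DWL = 17860.5 − 15876 = 1984.5.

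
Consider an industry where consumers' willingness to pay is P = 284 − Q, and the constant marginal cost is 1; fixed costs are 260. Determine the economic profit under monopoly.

Monopoly sets MR = MC: 284 − 2Q = 1 ⇒ Q = 141.5, P = 284 − 141.5 = 142.5.
Profit = (142.5 − 1)·141.5 − 260 = 19762.25.

Profit = 19762.25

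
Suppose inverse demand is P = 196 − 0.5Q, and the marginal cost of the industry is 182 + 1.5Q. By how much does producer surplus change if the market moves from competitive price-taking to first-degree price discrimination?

Competitive equilibrium sets price equal to marginal cost: 196 − 0.5Q = 182 + 1.5Q, so Q = 7 and P = 192.5.
PS = P·Q − VC(Q) = 192.5·7 − (182·7 + ½·1.5·7²) = 36.75.
A perfectly discriminating monopolist sells every unit with P(Q) ≥ MC(Q), so output equals the competitive quantity Q = 7. Each buyer pays their reservation price, so CS = 0 and the firm captures all surplus.
PS = ½·(196 − 182)·7 = 49.
Change in producer surplus: 49 − 36.75 = 12.25.

PS rises by 12.25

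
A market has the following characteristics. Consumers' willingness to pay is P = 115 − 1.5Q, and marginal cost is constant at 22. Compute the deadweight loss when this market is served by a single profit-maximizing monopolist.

Competitive firms price at marginal cost: P = 22, giving Q = 62.
Monopoly sets MR = MC: 115 − 3Q = 22 ⇒ Q = 31, P = 115 − 1.5·31 = 68.5.
DWL is the triangle between Q = 31 and Q = 62: ½·(62 − 31)·(68.5 − 22) = 720.75.

DWL = 720.75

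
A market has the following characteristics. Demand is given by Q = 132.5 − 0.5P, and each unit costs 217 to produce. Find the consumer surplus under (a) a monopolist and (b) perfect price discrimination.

Inverting demand: P = 265 − 2Q.
Monopoly sets MR = MC: 265 − 4Q = 217 ⇒ Q = 12, P = 265 − 2·12 = 241.
CS = ½·(265 − 241)·12 = 144.
Under first-degree price discrimination the firm charges each unit its demand price and produces up to where P = MC, i.e. Q = 24. Consumer surplus is zero; producer surplus equals total surplus.
CS = 0.

Monopoly: CS = 144; Perfect PD: CS = 0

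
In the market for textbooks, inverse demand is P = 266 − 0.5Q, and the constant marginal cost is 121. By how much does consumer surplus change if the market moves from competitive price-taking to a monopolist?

CS falls by 15768.75

Under competition P = MC = 121, so Q = (266 − 121)/0.5 = 290.
CS = ½·(266 − 121)·290 = 21025.
Monopoly sets MR = MC: 266 − Q = 121 ⇒ Q = 145, P = 266 − 0.5·145 = 193.5.
CS = ½·(266 − 193.5)·145 = 5256.25.
Change in consumer surplus: 5256.25 − 21025 = −15768.75.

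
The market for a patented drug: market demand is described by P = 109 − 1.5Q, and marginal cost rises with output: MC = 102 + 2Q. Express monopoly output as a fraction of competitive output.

Q_m/Q_c = 0.7

Monopoly sets MR = MC: 109 − 3Q = 102 + 2Q ⇒ Q = 1.4, P = 109 − 1.5·1.4 = 106.9.
Competitive equilibrium sets price equal to marginal cost: 109 − 1.5Q = 102 + 2Q, so Q = 2 and P = 106.
Ratio Q_m/Q_c = 1.4/2 = 0.7.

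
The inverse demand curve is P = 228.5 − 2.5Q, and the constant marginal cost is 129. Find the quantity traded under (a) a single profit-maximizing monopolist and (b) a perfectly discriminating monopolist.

Monopoly: Q = 19.9; Perfect PD: Q = 39.8

The monopolist equates marginal revenue to marginal cost: 228.5 − 5Q = 129, so Q = 19.9. From demand, P = 178.75.
Under first-degree price discrimination the firm charges each unit its demand price and produces up to where P = MC, i.e. Q = 39.8. Consumer surplus is zero; producer surplus equals total surplus.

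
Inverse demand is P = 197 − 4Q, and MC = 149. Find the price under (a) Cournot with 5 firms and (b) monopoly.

With 5 symmetric Cournot firms, each firm's FOC gives 197 − 24q = 149, so q = 2, Q = 5·2 = 10, and P = 157.
The monopolist equates marginal revenue to marginal cost: 197 − 8Q = 149, so Q = 6. From demand, P = 173.

Cournot: P = 157; Monopoly: P = 173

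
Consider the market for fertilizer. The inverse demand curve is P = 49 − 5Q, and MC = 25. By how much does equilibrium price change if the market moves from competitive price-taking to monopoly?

Under competition P = MC = 25, so Q = (49 − 25)/5 = 4.8.
The monopolist equates marginal revenue to marginal cost: 49 − 10Q = 25, so Q = 2.4. From demand, P = 37.
Change in equilibrium price: 37 − 25 = 12.

P rises by 12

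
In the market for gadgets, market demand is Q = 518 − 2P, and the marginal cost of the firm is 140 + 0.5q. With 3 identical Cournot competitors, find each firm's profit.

π_i = 1699.32

Inverting demand: P = 259 − 0.5Q.
In a 3-firm Cournot equilibrium, symmetry and the first-order condition give q = (259 − 140)/(2.5) = 47.6. So Q = 142.8 and P = 187.6.
Each firm's profit = 187.6·47.6 − (140·47.6 + ½·0.5·47.6²) = 1699.32.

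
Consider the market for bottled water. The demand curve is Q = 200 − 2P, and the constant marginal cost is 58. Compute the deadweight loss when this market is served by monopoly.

Inverting demand: P = 100 − 0.5Q.
Competitive firms price at marginal cost: P = 58, giving Q = 84.
Monopoly sets MR = MC: 100 − Q = 58 ⇒ Q = 42, P = 100 − 0.5·42 = 79.
DWL is the triangle between Q = 42 and Q = 84: ½·(84 − 42)·(79 − 58) = 441.

DWL = 441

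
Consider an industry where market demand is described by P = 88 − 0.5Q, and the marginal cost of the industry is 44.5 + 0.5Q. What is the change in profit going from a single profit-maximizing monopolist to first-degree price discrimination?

The monopolist equates marginal revenue to marginal cost: 88 − Q = 44.5 + 0.5Q, so Q = 29. From demand, P = 73.5.
Profit = 73.5·29 − (44.5·29 + ½·0.5·29²) = 630.75.
With perfect price discrimination, output is the efficient level Q = 43.5 (where demand meets MC), but every buyer pays their willingness to pay: CS = 0 and PS = total surplus.
PS equals the full surplus area, 946.125. Profit = 946.125 = 946.125.
Change in profit: 946.125 − 630.75 = 315.375.

Profit rises by 315.375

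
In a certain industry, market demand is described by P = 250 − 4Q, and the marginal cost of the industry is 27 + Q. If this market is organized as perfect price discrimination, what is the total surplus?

TS = 4972.9

A perfectly discriminating monopolist sells every unit with P(Q) ≥ MC(Q), so output equals the competitive quantity Q = 44.6. Each buyer pays their reservation price, so CS = 0 and the firm captures all surplus.
TS = 4972.9 (equal to competitive TS).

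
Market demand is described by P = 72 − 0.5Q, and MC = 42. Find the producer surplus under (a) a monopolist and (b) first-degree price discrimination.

The monopolist equates marginal revenue to marginal cost: 72 − Q = 42, so Q = 30. From demand, P = 57.
PS = (57 − 42)·30 = 450.
Under first-degree price discrimination the firm charges each unit its demand price and produces up to where P = MC, i.e. Q = 60. Consumer surplus is zero; producer surplus equals total surplus.
PS = ½·(72 − 42)·60 = 900.

Monopoly: PS = 450; Perfect PD: PS = 900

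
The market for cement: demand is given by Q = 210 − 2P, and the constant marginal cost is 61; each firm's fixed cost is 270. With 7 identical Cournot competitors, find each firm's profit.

Inverting demand: P = 105 − 0.5Q.
With 7 symmetric Cournot firms, each firm's FOC gives 105 − 4q = 61, so q = 11, Q = 7·11 = 77, and P = 66.5.
Each firm's profit = (66.5 − 61)·11 − 270 = −209.5.

π_i = −209.5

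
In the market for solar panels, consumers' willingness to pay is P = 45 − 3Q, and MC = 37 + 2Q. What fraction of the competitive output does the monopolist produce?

A monopolist chooses Q where MR = MC. MR = 45 − 6Q; setting this equal to 37 + 2Q gives Q = 1 and P = 42.
Competitive equilibrium sets price equal to marginal cost: 45 − 3Q = 37 + 2Q, so Q = 1.6 and P = 40.2.
Ratio Q_m/Q_c = 1/1.6 = 0.625.

Q_m/Q_c = 0.625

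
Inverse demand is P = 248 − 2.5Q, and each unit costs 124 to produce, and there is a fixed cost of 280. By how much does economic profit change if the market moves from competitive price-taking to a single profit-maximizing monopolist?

Economic profit rises by 1537.6

Perfect competition: P = MC = 124, so 248 − 2.5Q = 124 and Q = 49.6.
Profit = (124 − 124)·49.6 − 280 = −280.
Monopoly sets MR = MC: 248 − 5Q = 124 ⇒ Q = 24.8, P = 248 − 2.5·24.8 = 186.
Profit = (186 − 124)·24.8 − 280 = 1257.6.
Change in economic profit: 1257.6 − −280 = 1537.6.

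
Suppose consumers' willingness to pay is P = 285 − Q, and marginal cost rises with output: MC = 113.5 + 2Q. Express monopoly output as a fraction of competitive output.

The monopolist equates marginal revenue to marginal cost: 285 − 2Q = 113.5 + 2Q, so Q = 42.875. From demand, P = 242.125.
Competitive equilibrium sets price equal to marginal cost: 285 − Q = 113.5 + 2Q, so Q = 343/6 and P = 1367/6.
Ratio Q_m/Q_c = 42.875/(343/6) = 0.75.

Q_m/Q_c = 0.75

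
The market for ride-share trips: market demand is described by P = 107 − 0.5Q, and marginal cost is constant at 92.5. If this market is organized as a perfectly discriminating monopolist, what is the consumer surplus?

CS = 0

With perfect price discrimination, output is the efficient level Q = 29 (where demand meets MC), but every buyer pays their willingness to pay: CS = 0 and PS = total surplus.
CS = 0.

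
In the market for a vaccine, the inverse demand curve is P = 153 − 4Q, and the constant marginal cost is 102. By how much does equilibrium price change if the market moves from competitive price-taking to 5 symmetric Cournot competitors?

P rises by 8.5

Perfect competition: P = MC = 102, so 153 − 4Q = 102 and Q = 12.75.
Cournot with 5 identical firms: the symmetric best-response condition is 153 − 24q = 102. Each firm produces q = 2.125, total output Q = 10.625, price P = 110.5.
Change in equilibrium price: 110.5 − 102 = 8.5.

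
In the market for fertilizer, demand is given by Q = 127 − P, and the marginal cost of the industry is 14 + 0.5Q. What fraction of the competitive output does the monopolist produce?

Inverting demand: P = 127 − Q.
Monopoly sets MR = MC: 127 − 2Q = 14 + 0.5Q ⇒ Q = 45.2, P = 127 − 45.2 = 81.8.
Under competition P = MC: 127 − Q = 14 + 0.5Q ⇒ Q = 226/3, P = 155/3.
Ratio Q_m/Q_c = 45.2/(226/3) = 0.6.

Q_m/Q_c = 0.6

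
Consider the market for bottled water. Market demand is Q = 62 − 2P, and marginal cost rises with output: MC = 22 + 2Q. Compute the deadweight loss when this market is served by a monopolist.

Inverting demand: P = 31 − 0.5Q.
Under competition P = MC: 31 − 0.5Q = 22 + 2Q ⇒ Q = 3.6, P = 29.2.
The monopolist equates marginal revenue to marginal cost: 31 − Q = 22 + 2Q, so Q = 3. From demand, P = 29.5.
CS = ½·(31 − 29.2)·3.6 = 3.24; PS = (29.2·3.6 − 22·3.6 − ½·2·3.6²) = 12.96; TS = 16.2.
CS = ½·(31 − 29.5)·3 = 2.25; PS = (29.5·3 − 22·3 − ½·2·3²) = 13.5; TS = 15.75.
DWL = 16.2 − 15.75 = 0.45.

DWL = 0.45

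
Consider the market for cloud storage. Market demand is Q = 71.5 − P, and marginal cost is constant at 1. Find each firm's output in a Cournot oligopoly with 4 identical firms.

q_i = 14.1

Inverting demand: P = 71.5 − Q.
With 4 symmetric Cournot firms, each firm's FOC gives 71.5 − 5q = 1, so q = 14.1, Q = 4·14.1 = 56.4, and P = 15.1.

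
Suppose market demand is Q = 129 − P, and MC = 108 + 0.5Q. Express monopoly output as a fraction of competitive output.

Inverting demand: P = 129 − Q.
The monopolist equates marginal revenue to marginal cost: 129 − 2Q = 108 + 0.5Q, so Q = 8.4. From demand, P = 120.6.
Under competition P = MC: 129 − Q = 108 + 0.5Q ⇒ Q = 14, P = 115.
Ratio Q_m/Q_c = 8.4/14 = 0.6.

Q_m/Q_c = 0.6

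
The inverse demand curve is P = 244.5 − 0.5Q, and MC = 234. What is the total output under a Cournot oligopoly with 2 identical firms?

In a 2-firm Cournot equilibrium, symmetry and the first-order condition give q = (244.5 − 234)/(1.5) = 7. So Q = 14 and P = 237.5.

Q = 14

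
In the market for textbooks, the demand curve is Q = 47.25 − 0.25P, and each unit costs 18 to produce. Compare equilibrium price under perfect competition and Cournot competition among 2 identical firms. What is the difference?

Inverting demand: P = 189 − 4Q.
Perfect competition: P = MC = 18, so 189 − 4Q = 18 and Q = 42.75.
Cournot with 2 identical firms: the symmetric best-response condition is 189 − 12q = 18. Each firm produces q = 14.25, total output Q = 28.5, price P = 75.
Change in equilibrium price: 75 − 18 = 57.

P rises by 57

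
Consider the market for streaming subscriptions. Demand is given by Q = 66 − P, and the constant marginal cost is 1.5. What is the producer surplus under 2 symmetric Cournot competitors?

PS = 924.5

Inverting demand: P = 66 − Q.
With 2 symmetric Cournot firms, each firm's FOC gives 66 − 3q = 1.5, so q = 21.5, Q = 2·21.5 = 43, and P = 23.
PS = (23 − 1.5)·43 = 924.5.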